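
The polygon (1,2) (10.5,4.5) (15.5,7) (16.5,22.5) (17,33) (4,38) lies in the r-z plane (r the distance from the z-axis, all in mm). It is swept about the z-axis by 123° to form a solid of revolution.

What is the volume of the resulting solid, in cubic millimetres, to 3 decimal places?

Profile (r,z), 6 vertices: (1,2) (10.5,4.5) (15.5,7) (16.5,22.5) (17,33) (4,38)
edge 0: (1,2)→(10.5,4.5)  cross = 1·4.5 − 10.5·2 = -16.5000; (r_i+r_j)·cross = 11.5·-16.5000 = -189.7500
edge 1: (10.5,4.5)→(15.5,7)  cross = 10.5·7 − 15.5·4.5 = 3.7500; (r_i+r_j)·cross = 26·3.7500 = 97.5000
edge 2: (15.5,7)→(16.5,22.5)  cross = 15.5·22.5 − 16.5·7 = 233.2500; (r_i+r_j)·cross = 32·233.2500 = 7464.0000
edge 3: (16.5,22.5)→(17,33)  cross = 16.5·33 − 17·22.5 = 162.0000; (r_i+r_j)·cross = 33.5·162.0000 = 5427.0000
edge 4: (17,33)→(4,38)  cross = 17·38 − 4·33 = 514.0000; (r_i+r_j)·cross = 21·514.0000 = 10794.0000
edge 5: (4,38)→(1,2)  cross = 4·2 − 1·38 = -30.0000; (r_i+r_j)·cross = 5·-30.0000 = -150.0000
Σcross = 866.5000 → A = |Σcross|/2 = 433.2500 mm²
Σ(r_i+r_j)·cross = 23442.7500 → first moment M = |Σ|/6 = 3907.1250
R_c = M/A = 3907.1250/433.2500 = 9.0182 mm
θ = 123° = 2.146755 rad
V = θ·R_c·A = 2.146755·9.0182·433.2500 = 8387.640 mm³

Volume = 8387.640 mm³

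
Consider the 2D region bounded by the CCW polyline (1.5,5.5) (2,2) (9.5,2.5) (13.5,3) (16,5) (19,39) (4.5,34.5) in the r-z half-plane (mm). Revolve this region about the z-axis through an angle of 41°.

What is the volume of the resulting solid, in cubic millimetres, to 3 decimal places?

Volume = 3565.820 mm³

Profile (r,z), 7 vertices: (1.5,5.5) (2,2) (9.5,2.5) (13.5,3) (16,5) (19,39) (4.5,34.5)
edge 0: (1.5,5.5)→(2,2)  cross = 1.5·2 − 2·5.5 = -8.0000; (r_i+r_j)·cross = 3.5·-8.0000 = -28.0000
edge 1: (2,2)→(9.5,2.5)  cross = 2·2.5 − 9.5·2 = -14.0000; (r_i+r_j)·cross = 11.5·-14.0000 = -161.0000
edge 2: (9.5,2.5)→(13.5,3)  cross = 9.5·3 − 13.5·2.5 = -5.2500; (r_i+r_j)·cross = 23·-5.2500 = -120.7500
edge 3: (13.5,3)→(16,5)  cross = 13.5·5 − 16·3 = 19.5000; (r_i+r_j)·cross = 29.5·19.5000 = 575.2500
edge 4: (16,5)→(19,39)  cross = 16·39 − 19·5 = 529.0000; (r_i+r_j)·cross = 35·529.0000 = 18515.0000
edge 5: (19,39)→(4.5,34.5)  cross = 19·34.5 − 4.5·39 = 480.0000; (r_i+r_j)·cross = 23.5·480.0000 = 11280.0000
edge 6: (4.5,34.5)→(1.5,5.5)  cross = 4.5·5.5 − 1.5·34.5 = -27.0000; (r_i+r_j)·cross = 6·-27.0000 = -162.0000
Σcross = 974.2500 → A = |Σcross|/2 = 487.1250 mm²
Σ(r_i+r_j)·cross = 29898.5000 → first moment M = |Σ|/6 = 4983.0833
R_c = M/A = 4983.0833/487.1250 = 10.2296 mm
θ = 41° = 0.715585 rad
V = θ·R_c·A = 0.715585·10.2296·487.1250 = 3565.820 mm³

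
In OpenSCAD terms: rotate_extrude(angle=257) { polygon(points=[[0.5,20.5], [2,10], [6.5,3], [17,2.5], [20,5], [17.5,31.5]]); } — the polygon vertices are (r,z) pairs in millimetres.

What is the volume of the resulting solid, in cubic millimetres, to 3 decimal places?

Profile (r,z), 6 vertices: (0.5,20.5) (2,10) (6.5,3) (17,2.5) (20,5) (17.5,31.5)
edge 0: (0.5,20.5)→(2,10)  cross = 0.5·10 − 2·20.5 = -36.0000; (r_i+r_j)·cross = 2.5·-36.0000 = -90.0000
edge 1: (2,10)→(6.5,3)  cross = 2·3 − 6.5·10 = -59.0000; (r_i+r_j)·cross = 8.5·-59.0000 = -501.5000
edge 2: (6.5,3)→(17,2.5)  cross = 6.5·2.5 − 17·3 = -34.7500; (r_i+r_j)·cross = 23.5·-34.7500 = -816.6250
edge 3: (17,2.5)→(20,5)  cross = 17·5 − 20·2.5 = 35.0000; (r_i+r_j)·cross = 37·35.0000 = 1295.0000
edge 4: (20,5)→(17.5,31.5)  cross = 20·31.5 − 17.5·5 = 542.5000; (r_i+r_j)·cross = 37.5·542.5000 = 20343.7500
edge 5: (17.5,31.5)→(0.5,20.5)  cross = 17.5·20.5 − 0.5·31.5 = 343.0000; (r_i+r_j)·cross = 18·343.0000 = 6174.0000
Σcross = 790.7500 → A = |Σcross|/2 = 395.3750 mm²
Σ(r_i+r_j)·cross = 26404.6250 → first moment M = |Σ|/6 = 4400.7708
R_c = M/A = 4400.7708/395.3750 = 11.1306 mm
θ = 257° = 4.485496 rad
V = θ·R_c·A = 4.485496·11.1306·395.3750 = 19739.641 mm³

Volume = 19739.641 mm³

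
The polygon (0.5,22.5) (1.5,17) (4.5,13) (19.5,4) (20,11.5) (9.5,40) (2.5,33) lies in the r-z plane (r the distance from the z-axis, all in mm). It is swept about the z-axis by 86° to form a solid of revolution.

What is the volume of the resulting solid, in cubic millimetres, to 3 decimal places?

Profile (r,z), 7 vertices: (0.5,22.5) (1.5,17) (4.5,13) (19.5,4) (20,11.5) (9.5,40) (2.5,33)
edge 0: (0.5,22.5)→(1.5,17)  cross = 0.5·17 − 1.5·22.5 = -25.2500; (r_i+r_j)·cross = 2·-25.2500 = -50.5000
edge 1: (1.5,17)→(4.5,13)  cross = 1.5·13 − 4.5·17 = -57.0000; (r_i+r_j)·cross = 6·-57.0000 = -342.0000
edge 2: (4.5,13)→(19.5,4)  cross = 4.5·4 − 19.5·13 = -235.5000; (r_i+r_j)·cross = 24·-235.5000 = -5652.0000
edge 3: (19.5,4)→(20,11.5)  cross = 19.5·11.5 − 20·4 = 144.2500; (r_i+r_j)·cross = 39.5·144.2500 = 5697.8750
edge 4: (20,11.5)→(9.5,40)  cross = 20·40 − 9.5·11.5 = 690.7500; (r_i+r_j)·cross = 29.5·690.7500 = 20377.1250
edge 5: (9.5,40)→(2.5,33)  cross = 9.5·33 − 2.5·40 = 213.5000; (r_i+r_j)·cross = 12·213.5000 = 2562.0000
edge 6: (2.5,33)→(0.5,22.5)  cross = 2.5·22.5 − 0.5·33 = 39.7500; (r_i+r_j)·cross = 3·39.7500 = 119.2500
Σcross = 770.5000 → A = |Σcross|/2 = 385.2500 mm²
Σ(r_i+r_j)·cross = 22711.7500 → first moment M = |Σ|/6 = 3785.2917
R_c = M/A = 3785.2917/385.2500 = 9.8255 mm
θ = 86° = 1.500983 rad
V = θ·R_c·A = 1.500983·9.8255·385.2500 = 5681.659 mm³

Volume = 5681.659 mm³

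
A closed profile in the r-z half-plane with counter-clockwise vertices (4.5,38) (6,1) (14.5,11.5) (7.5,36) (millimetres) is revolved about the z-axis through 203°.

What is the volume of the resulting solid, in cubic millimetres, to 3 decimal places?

Volume = 5806.417 mm³

Profile (r,z), 4 vertices: (4.5,38) (6,1) (14.5,11.5) (7.5,36)
edge 0: (4.5,38)→(6,1)  cross = 4.5·1 − 6·38 = -223.5000; (r_i+r_j)·cross = 10.5·-223.5000 = -2346.7500
edge 1: (6,1)→(14.5,11.5)  cross = 6·11.5 − 14.5·1 = 54.5000; (r_i+r_j)·cross = 20.5·54.5000 = 1117.2500
edge 2: (14.5,11.5)→(7.5,36)  cross = 14.5·36 − 7.5·11.5 = 435.7500; (r_i+r_j)·cross = 22·435.7500 = 9586.5000
edge 3: (7.5,36)→(4.5,38)  cross = 7.5·38 − 4.5·36 = 123.0000; (r_i+r_j)·cross = 12·123.0000 = 1476.0000
Σcross = 389.7500 → A = |Σcross|/2 = 194.8750 mm²
Σ(r_i+r_j)·cross = 9833.0000 → first moment M = |Σ|/6 = 1638.8333
R_c = M/A = 1638.8333/194.8750 = 8.4097 mm
θ = 203° = 3.543018 rad
V = θ·R_c·A = 3.543018·8.4097·194.8750 = 5806.417 mm³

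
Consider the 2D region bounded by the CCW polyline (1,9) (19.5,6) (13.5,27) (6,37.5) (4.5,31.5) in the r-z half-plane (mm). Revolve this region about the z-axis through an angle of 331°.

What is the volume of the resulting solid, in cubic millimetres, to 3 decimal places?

Profile (r,z), 5 vertices: (1,9) (19.5,6) (13.5,27) (6,37.5) (4.5,31.5)
edge 0: (1,9)→(19.5,6)  cross = 1·6 − 19.5·9 = -169.5000; (r_i+r_j)·cross = 20.5·-169.5000 = -3474.7500
edge 1: (19.5,6)→(13.5,27)  cross = 19.5·27 − 13.5·6 = 445.5000; (r_i+r_j)·cross = 33·445.5000 = 14701.5000
edge 2: (13.5,27)→(6,37.5)  cross = 13.5·37.5 − 6·27 = 344.2500; (r_i+r_j)·cross = 19.5·344.2500 = 6712.8750
edge 3: (6,37.5)→(4.5,31.5)  cross = 6·31.5 − 4.5·37.5 = 20.2500; (r_i+r_j)·cross = 10.5·20.2500 = 212.6250
edge 4: (4.5,31.5)→(1,9)  cross = 4.5·9 − 1·31.5 = 9.0000; (r_i+r_j)·cross = 5.5·9.0000 = 49.5000
Σcross = 649.5000 → A = |Σcross|/2 = 324.7500 mm²
Σ(r_i+r_j)·cross = 18201.7500 → first moment M = |Σ|/6 = 3033.6250
R_c = M/A = 3033.6250/324.7500 = 9.3414 mm
θ = 331° = 5.777040 rad
V = θ·R_c·A = 5.777040·9.3414·324.7500 = 17525.372 mm³

Volume = 17525.372 mm³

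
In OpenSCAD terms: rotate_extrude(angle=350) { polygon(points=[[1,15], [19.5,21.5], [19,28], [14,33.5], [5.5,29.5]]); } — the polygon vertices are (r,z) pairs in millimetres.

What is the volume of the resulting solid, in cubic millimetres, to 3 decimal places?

Profile (r,z), 5 vertices: (1,15) (19.5,21.5) (19,28) (14,33.5) (5.5,29.5)
edge 0: (1,15)→(19.5,21.5)  cross = 1·21.5 − 19.5·15 = -271.0000; (r_i+r_j)·cross = 20.5·-271.0000 = -5555.5000
edge 1: (19.5,21.5)→(19,28)  cross = 19.5·28 − 19·21.5 = 137.5000; (r_i+r_j)·cross = 38.5·137.5000 = 5293.7500
edge 2: (19,28)→(14,33.5)  cross = 19·33.5 − 14·28 = 244.5000; (r_i+r_j)·cross = 33·244.5000 = 8068.5000
edge 3: (14,33.5)→(5.5,29.5)  cross = 14·29.5 − 5.5·33.5 = 228.7500; (r_i+r_j)·cross = 19.5·228.7500 = 4460.6250
edge 4: (5.5,29.5)→(1,15)  cross = 5.5·15 − 1·29.5 = 53.0000; (r_i+r_j)·cross = 6.5·53.0000 = 344.5000
Σcross = 392.7500 → A = |Σcross|/2 = 196.3750 mm²
Σ(r_i+r_j)·cross = 12611.8750 → first moment M = |Σ|/6 = 2101.9792
R_c = M/A = 2101.9792/196.3750 = 10.7039 mm
θ = 350° = 6.108652 rad
V = θ·R_c·A = 6.108652·10.7039·196.3750 = 12840.260 mm³

Volume = 12840.260 mm³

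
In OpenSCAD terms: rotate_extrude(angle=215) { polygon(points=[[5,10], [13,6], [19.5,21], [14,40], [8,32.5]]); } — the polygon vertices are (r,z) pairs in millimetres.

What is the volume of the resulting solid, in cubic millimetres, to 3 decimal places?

Profile (r,z), 5 vertices: (5,10) (13,6) (19.5,21) (14,40) (8,32.5)
edge 0: (5,10)→(13,6)  cross = 5·6 − 13·10 = -100.0000; (r_i+r_j)·cross = 18·-100.0000 = -1800.0000
edge 1: (13,6)→(19.5,21)  cross = 13·21 − 19.5·6 = 156.0000; (r_i+r_j)·cross = 32.5·156.0000 = 5070.0000
edge 2: (19.5,21)→(14,40)  cross = 19.5·40 − 14·21 = 486.0000; (r_i+r_j)·cross = 33.5·486.0000 = 16281.0000
edge 3: (14,40)→(8,32.5)  cross = 14·32.5 − 8·40 = 135.0000; (r_i+r_j)·cross = 22·135.0000 = 2970.0000
edge 4: (8,32.5)→(5,10)  cross = 8·10 − 5·32.5 = -82.5000; (r_i+r_j)·cross = 13·-82.5000 = -1072.5000
Σcross = 594.5000 → A = |Σcross|/2 = 297.2500 mm²
Σ(r_i+r_j)·cross = 21448.5000 → first moment M = |Σ|/6 = 3574.7500
R_c = M/A = 3574.7500/297.2500 = 12.0261 mm
θ = 215° = 3.752458 rad
V = θ·R_c·A = 3.752458·12.0261·297.2500 = 13414.099 mm³

Volume = 13414.099 mm³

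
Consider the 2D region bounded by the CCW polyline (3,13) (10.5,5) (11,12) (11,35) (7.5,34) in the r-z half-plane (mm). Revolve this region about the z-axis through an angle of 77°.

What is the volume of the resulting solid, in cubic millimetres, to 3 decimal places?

Profile (r,z), 5 vertices: (3,13) (10.5,5) (11,12) (11,35) (7.5,34)
edge 0: (3,13)→(10.5,5)  cross = 3·5 − 10.5·13 = -121.5000; (r_i+r_j)·cross = 13.5·-121.5000 = -1640.2500
edge 1: (10.5,5)→(11,12)  cross = 10.5·12 − 11·5 = 71.0000; (r_i+r_j)·cross = 21.5·71.0000 = 1526.5000
edge 2: (11,12)→(11,35)  cross = 11·35 − 11·12 = 253.0000; (r_i+r_j)·cross = 22·253.0000 = 5566.0000
edge 3: (11,35)→(7.5,34)  cross = 11·34 − 7.5·35 = 111.5000; (r_i+r_j)·cross = 18.5·111.5000 = 2062.7500
edge 4: (7.5,34)→(3,13)  cross = 7.5·13 − 3·34 = -4.5000; (r_i+r_j)·cross = 10.5·-4.5000 = -47.2500
Σcross = 309.5000 → A = |Σcross|/2 = 154.7500 mm²
Σ(r_i+r_j)·cross = 7467.7500 → first moment M = |Σ|/6 = 1244.6250
R_c = M/A = 1244.6250/154.7500 = 8.0428 mm
θ = 77° = 1.343904 rad
V = θ·R_c·A = 1.343904·8.0428·154.7500 = 1672.656 mm³

Volume = 1672.656 mm³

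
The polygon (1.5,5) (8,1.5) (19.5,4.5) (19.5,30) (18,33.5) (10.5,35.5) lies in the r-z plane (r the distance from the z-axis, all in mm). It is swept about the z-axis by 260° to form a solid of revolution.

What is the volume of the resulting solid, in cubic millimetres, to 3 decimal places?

Profile (r,z), 6 vertices: (1.5,5) (8,1.5) (19.5,4.5) (19.5,30) (18,33.5) (10.5,35.5)
edge 0: (1.5,5)→(8,1.5)  cross = 1.5·1.5 − 8·5 = -37.7500; (r_i+r_j)·cross = 9.5·-37.7500 = -358.6250
edge 1: (8,1.5)→(19.5,4.5)  cross = 8·4.5 − 19.5·1.5 = 6.7500; (r_i+r_j)·cross = 27.5·6.7500 = 185.6250
edge 2: (19.5,4.5)→(19.5,30)  cross = 19.5·30 − 19.5·4.5 = 497.2500; (r_i+r_j)·cross = 39·497.2500 = 19392.7500
edge 3: (19.5,30)→(18,33.5)  cross = 19.5·33.5 − 18·30 = 113.2500; (r_i+r_j)·cross = 37.5·113.2500 = 4246.8750
edge 4: (18,33.5)→(10.5,35.5)  cross = 18·35.5 − 10.5·33.5 = 287.2500; (r_i+r_j)·cross = 28.5·287.2500 = 8186.6250
edge 5: (10.5,35.5)→(1.5,5)  cross = 10.5·5 − 1.5·35.5 = -0.7500; (r_i+r_j)·cross = 12·-0.7500 = -9.0000
Σcross = 866.0000 → A = |Σcross|/2 = 433.0000 mm²
Σ(r_i+r_j)·cross = 31644.2500 → first moment M = |Σ|/6 = 5274.0417
R_c = M/A = 5274.0417/433.0000 = 12.1802 mm
θ = 260° = 4.537856 rad
V = θ·R_c·A = 4.537856·12.1802·433.0000 = 23932.842 mm³

Volume = 23932.842 mm³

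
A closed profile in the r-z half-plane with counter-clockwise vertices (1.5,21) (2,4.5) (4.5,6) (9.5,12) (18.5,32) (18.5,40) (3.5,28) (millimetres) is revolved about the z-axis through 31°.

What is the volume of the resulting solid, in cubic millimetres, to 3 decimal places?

Volume = 1445.195 mm³

Profile (r,z), 7 vertices: (1.5,21) (2,4.5) (4.5,6) (9.5,12) (18.5,32) (18.5,40) (3.5,28)
edge 0: (1.5,21)→(2,4.5)  cross = 1.5·4.5 − 2·21 = -35.2500; (r_i+r_j)·cross = 3.5·-35.2500 = -123.3750
edge 1: (2,4.5)→(4.5,6)  cross = 2·6 − 4.5·4.5 = -8.2500; (r_i+r_j)·cross = 6.5·-8.2500 = -53.6250
edge 2: (4.5,6)→(9.5,12)  cross = 4.5·12 − 9.5·6 = -3.0000; (r_i+r_j)·cross = 14·-3.0000 = -42.0000
edge 3: (9.5,12)→(18.5,32)  cross = 9.5·32 − 18.5·12 = 82.0000; (r_i+r_j)·cross = 28·82.0000 = 2296.0000
edge 4: (18.5,32)→(18.5,40)  cross = 18.5·40 − 18.5·32 = 148.0000; (r_i+r_j)·cross = 37·148.0000 = 5476.0000
edge 5: (18.5,40)→(3.5,28)  cross = 18.5·28 − 3.5·40 = 378.0000; (r_i+r_j)·cross = 22·378.0000 = 8316.0000
edge 6: (3.5,28)→(1.5,21)  cross = 3.5·21 − 1.5·28 = 31.5000; (r_i+r_j)·cross = 5·31.5000 = 157.5000
Σcross = 593.0000 → A = |Σcross|/2 = 296.5000 mm²
Σ(r_i+r_j)·cross = 16026.5000 → first moment M = |Σ|/6 = 2671.0833
R_c = M/A = 2671.0833/296.5000 = 9.0087 mm
θ = 31° = 0.541052 rad
V = θ·R_c·A = 0.541052·9.0087·296.5000 = 1445.195 mm³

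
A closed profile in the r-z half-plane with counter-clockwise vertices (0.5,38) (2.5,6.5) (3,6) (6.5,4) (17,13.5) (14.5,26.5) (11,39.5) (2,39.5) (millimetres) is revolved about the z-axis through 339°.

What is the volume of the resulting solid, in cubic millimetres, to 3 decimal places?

Profile (r,z), 8 vertices: (0.5,38) (2.5,6.5) (3,6) (6.5,4) (17,13.5) (14.5,26.5) (11,39.5) (2,39.5)
edge 0: (0.5,38)→(2.5,6.5)  cross = 0.5·6.5 − 2.5·38 = -91.7500; (r_i+r_j)·cross = 3·-91.7500 = -275.2500
edge 1: (2.5,6.5)→(3,6)  cross = 2.5·6 − 3·6.5 = -4.5000; (r_i+r_j)·cross = 5.5·-4.5000 = -24.7500
edge 2: (3,6)→(6.5,4)  cross = 3·4 − 6.5·6 = -27.0000; (r_i+r_j)·cross = 9.5·-27.0000 = -256.5000
edge 3: (6.5,4)→(17,13.5)  cross = 6.5·13.5 − 17·4 = 19.7500; (r_i+r_j)·cross = 23.5·19.7500 = 464.1250
edge 4: (17,13.5)→(14.5,26.5)  cross = 17·26.5 − 14.5·13.5 = 254.7500; (r_i+r_j)·cross = 31.5·254.7500 = 8024.6250
edge 5: (14.5,26.5)→(11,39.5)  cross = 14.5·39.5 − 11·26.5 = 281.2500; (r_i+r_j)·cross = 25.5·281.2500 = 7171.8750
edge 6: (11,39.5)→(2,39.5)  cross = 11·39.5 − 2·39.5 = 355.5000; (r_i+r_j)·cross = 13·355.5000 = 4621.5000
edge 7: (2,39.5)→(0.5,38)  cross = 2·38 − 0.5·39.5 = 56.2500; (r_i+r_j)·cross = 2.5·56.2500 = 140.6250
Σcross = 844.2500 → A = |Σcross|/2 = 422.1250 mm²
Σ(r_i+r_j)·cross = 19866.2500 → first moment M = |Σ|/6 = 3311.0417
R_c = M/A = 3311.0417/422.1250 = 7.8437 mm
θ = 339° = 5.916666 rad
V = θ·R_c·A = 5.916666·7.8437·422.1250 = 19590.328 mm³

Volume = 19590.328 mm³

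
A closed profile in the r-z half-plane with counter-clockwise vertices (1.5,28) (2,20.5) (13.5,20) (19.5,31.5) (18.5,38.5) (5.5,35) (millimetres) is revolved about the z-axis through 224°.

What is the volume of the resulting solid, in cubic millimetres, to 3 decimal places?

Volume = 9746.314 mm³

Profile (r,z), 6 vertices: (1.5,28) (2,20.5) (13.5,20) (19.5,31.5) (18.5,38.5) (5.5,35)
edge 0: (1.5,28)→(2,20.5)  cross = 1.5·20.5 − 2·28 = -25.2500; (r_i+r_j)·cross = 3.5·-25.2500 = -88.3750
edge 1: (2,20.5)→(13.5,20)  cross = 2·20 − 13.5·20.5 = -236.7500; (r_i+r_j)·cross = 15.5·-236.7500 = -3669.6250
edge 2: (13.5,20)→(19.5,31.5)  cross = 13.5·31.5 − 19.5·20 = 35.2500; (r_i+r_j)·cross = 33·35.2500 = 1163.2500
edge 3: (19.5,31.5)→(18.5,38.5)  cross = 19.5·38.5 − 18.5·31.5 = 168.0000; (r_i+r_j)·cross = 38·168.0000 = 6384.0000
edge 4: (18.5,38.5)→(5.5,35)  cross = 18.5·35 − 5.5·38.5 = 435.7500; (r_i+r_j)·cross = 24·435.7500 = 10458.0000
edge 5: (5.5,35)→(1.5,28)  cross = 5.5·28 − 1.5·35 = 101.5000; (r_i+r_j)·cross = 7·101.5000 = 710.5000
Σcross = 478.5000 → A = |Σcross|/2 = 239.2500 mm²
Σ(r_i+r_j)·cross = 14957.7500 → first moment M = |Σ|/6 = 2492.9583
R_c = M/A = 2492.9583/239.2500 = 10.4199 mm
θ = 224° = 3.909538 rad
V = θ·R_c·A = 3.909538·10.4199·239.2500 = 9746.314 mm³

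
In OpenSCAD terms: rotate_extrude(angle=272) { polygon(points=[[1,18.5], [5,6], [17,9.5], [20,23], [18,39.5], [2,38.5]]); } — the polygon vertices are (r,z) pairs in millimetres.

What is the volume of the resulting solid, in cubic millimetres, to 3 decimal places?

Profile (r,z), 6 vertices: (1,18.5) (5,6) (17,9.5) (20,23) (18,39.5) (2,38.5)
edge 0: (1,18.5)→(5,6)  cross = 1·6 − 5·18.5 = -86.5000; (r_i+r_j)·cross = 6·-86.5000 = -519.0000
edge 1: (5,6)→(17,9.5)  cross = 5·9.5 − 17·6 = -54.5000; (r_i+r_j)·cross = 22·-54.5000 = -1199.0000
edge 2: (17,9.5)→(20,23)  cross = 17·23 − 20·9.5 = 201.0000; (r_i+r_j)·cross = 37·201.0000 = 7437.0000
edge 3: (20,23)→(18,39.5)  cross = 20·39.5 − 18·23 = 376.0000; (r_i+r_j)·cross = 38·376.0000 = 14288.0000
edge 4: (18,39.5)→(2,38.5)  cross = 18·38.5 − 2·39.5 = 614.0000; (r_i+r_j)·cross = 20·614.0000 = 12280.0000
edge 5: (2,38.5)→(1,18.5)  cross = 2·18.5 − 1·38.5 = -1.5000; (r_i+r_j)·cross = 3·-1.5000 = -4.5000
Σcross = 1048.5000 → A = |Σcross|/2 = 524.2500 mm²
Σ(r_i+r_j)·cross = 32282.5000 → first moment M = |Σ|/6 = 5380.4167
R_c = M/A = 5380.4167/524.2500 = 10.2631 mm
θ = 272° = 4.747296 rad
V = θ·R_c·A = 4.747296·10.2631·524.2500 = 25542.428 mm³

Volume = 25542.428 mm³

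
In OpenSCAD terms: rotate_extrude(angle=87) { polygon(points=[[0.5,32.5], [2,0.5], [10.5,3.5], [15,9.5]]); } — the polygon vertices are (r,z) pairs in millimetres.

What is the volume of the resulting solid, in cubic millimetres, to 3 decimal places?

Volume = 2163.139 mm³

Profile (r,z), 4 vertices: (0.5,32.5) (2,0.5) (10.5,3.5) (15,9.5)
edge 0: (0.5,32.5)→(2,0.5)  cross = 0.5·0.5 − 2·32.5 = -64.7500; (r_i+r_j)·cross = 2.5·-64.7500 = -161.8750
edge 1: (2,0.5)→(10.5,3.5)  cross = 2·3.5 − 10.5·0.5 = 1.7500; (r_i+r_j)·cross = 12.5·1.7500 = 21.8750
edge 2: (10.5,3.5)→(15,9.5)  cross = 10.5·9.5 − 15·3.5 = 47.2500; (r_i+r_j)·cross = 25.5·47.2500 = 1204.8750
edge 3: (15,9.5)→(0.5,32.5)  cross = 15·32.5 − 0.5·9.5 = 482.7500; (r_i+r_j)·cross = 15.5·482.7500 = 7482.6250
Σcross = 467.0000 → A = |Σcross|/2 = 233.5000 mm²
Σ(r_i+r_j)·cross = 8547.5000 → first moment M = |Σ|/6 = 1424.5833
R_c = M/A = 1424.5833/233.5000 = 6.1010 mm
θ = 87° = 1.518436 rad
V = θ·R_c·A = 1.518436·6.1010·233.5000 = 2163.139 mm³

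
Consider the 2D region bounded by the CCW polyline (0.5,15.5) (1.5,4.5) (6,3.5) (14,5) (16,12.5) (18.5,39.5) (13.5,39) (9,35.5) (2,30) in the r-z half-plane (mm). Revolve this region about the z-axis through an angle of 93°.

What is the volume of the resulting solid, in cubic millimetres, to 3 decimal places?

Volume = 7366.255 mm³

Profile (r,z), 9 vertices: (0.5,15.5) (1.5,4.5) (6,3.5) (14,5) (16,12.5) (18.5,39.5) (13.5,39) (9,35.5) (2,30)
edge 0: (0.5,15.5)→(1.5,4.5)  cross = 0.5·4.5 − 1.5·15.5 = -21.0000; (r_i+r_j)·cross = 2·-21.0000 = -42.0000
edge 1: (1.5,4.5)→(6,3.5)  cross = 1.5·3.5 − 6·4.5 = -21.7500; (r_i+r_j)·cross = 7.5·-21.7500 = -163.1250
edge 2: (6,3.5)→(14,5)  cross = 6·5 − 14·3.5 = -19.0000; (r_i+r_j)·cross = 20·-19.0000 = -380.0000
edge 3: (14,5)→(16,12.5)  cross = 14·12.5 − 16·5 = 95.0000; (r_i+r_j)·cross = 30·95.0000 = 2850.0000
edge 4: (16,12.5)→(18.5,39.5)  cross = 16·39.5 − 18.5·12.5 = 400.7500; (r_i+r_j)·cross = 34.5·400.7500 = 13825.8750
edge 5: (18.5,39.5)→(13.5,39)  cross = 18.5·39 − 13.5·39.5 = 188.2500; (r_i+r_j)·cross = 32·188.2500 = 6024.0000
edge 6: (13.5,39)→(9,35.5)  cross = 13.5·35.5 − 9·39 = 128.2500; (r_i+r_j)·cross = 22.5·128.2500 = 2885.6250
edge 7: (9,35.5)→(2,30)  cross = 9·30 − 2·35.5 = 199.0000; (r_i+r_j)·cross = 11·199.0000 = 2189.0000
edge 8: (2,30)→(0.5,15.5)  cross = 2·15.5 − 0.5·30 = 16.0000; (r_i+r_j)·cross = 2.5·16.0000 = 40.0000
Σcross = 965.5000 → A = |Σcross|/2 = 482.7500 mm²
Σ(r_i+r_j)·cross = 27229.3750 → first moment M = |Σ|/6 = 4538.2292
R_c = M/A = 4538.2292/482.7500 = 9.4008 mm
θ = 93° = 1.623156 rad
V = θ·R_c·A = 1.623156·9.4008·482.7500 = 7366.255 mm³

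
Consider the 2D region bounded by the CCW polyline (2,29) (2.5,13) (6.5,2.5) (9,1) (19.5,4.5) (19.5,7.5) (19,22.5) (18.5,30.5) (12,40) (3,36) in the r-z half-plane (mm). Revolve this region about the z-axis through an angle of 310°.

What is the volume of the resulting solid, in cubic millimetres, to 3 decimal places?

Volume = 31929.286 mm³

Profile (r,z), 10 vertices: (2,29) (2.5,13) (6.5,2.5) (9,1) (19.5,4.5) (19.5,7.5) (19,22.5) (18.5,30.5) (12,40) (3,36)
edge 0: (2,29)→(2.5,13)  cross = 2·13 − 2.5·29 = -46.5000; (r_i+r_j)·cross = 4.5·-46.5000 = -209.2500
edge 1: (2.5,13)→(6.5,2.5)  cross = 2.5·2.5 − 6.5·13 = -78.2500; (r_i+r_j)·cross = 9·-78.2500 = -704.2500
edge 2: (6.5,2.5)→(9,1)  cross = 6.5·1 − 9·2.5 = -16.0000; (r_i+r_j)·cross = 15.5·-16.0000 = -248.0000
edge 3: (9,1)→(19.5,4.5)  cross = 9·4.5 − 19.5·1 = 21.0000; (r_i+r_j)·cross = 28.5·21.0000 = 598.5000
edge 4: (19.5,4.5)→(19.5,7.5)  cross = 19.5·7.5 − 19.5·4.5 = 58.5000; (r_i+r_j)·cross = 39·58.5000 = 2281.5000
edge 5: (19.5,7.5)→(19,22.5)  cross = 19.5·22.5 − 19·7.5 = 296.2500; (r_i+r_j)·cross = 38.5·296.2500 = 11405.6250
edge 6: (19,22.5)→(18.5,30.5)  cross = 19·30.5 − 18.5·22.5 = 163.2500; (r_i+r_j)·cross = 37.5·163.2500 = 6121.8750
edge 7: (18.5,30.5)→(12,40)  cross = 18.5·40 − 12·30.5 = 374.0000; (r_i+r_j)·cross = 30.5·374.0000 = 11407.0000
edge 8: (12,40)→(3,36)  cross = 12·36 − 3·40 = 312.0000; (r_i+r_j)·cross = 15·312.0000 = 4680.0000
edge 9: (3,36)→(2,29)  cross = 3·29 − 2·36 = 15.0000; (r_i+r_j)·cross = 5·15.0000 = 75.0000
Σcross = 1099.2500 → A = |Σcross|/2 = 549.6250 mm²
Σ(r_i+r_j)·cross = 35408.0000 → first moment M = |Σ|/6 = 5901.3333
R_c = M/A = 5901.3333/549.6250 = 10.7370 mm
θ = 310° = 5.410521 rad
V = θ·R_c·A = 5.410521·10.7370·549.6250 = 31929.286 mm³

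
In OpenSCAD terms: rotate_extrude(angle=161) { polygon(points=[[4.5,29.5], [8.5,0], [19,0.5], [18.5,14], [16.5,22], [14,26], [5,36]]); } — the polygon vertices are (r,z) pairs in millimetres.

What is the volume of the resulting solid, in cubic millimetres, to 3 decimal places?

Profile (r,z), 7 vertices: (4.5,29.5) (8.5,0) (19,0.5) (18.5,14) (16.5,22) (14,26) (5,36)
edge 0: (4.5,29.5)→(8.5,0)  cross = 4.5·0 − 8.5·29.5 = -250.7500; (r_i+r_j)·cross = 13·-250.7500 = -3259.7500
edge 1: (8.5,0)→(19,0.5)  cross = 8.5·0.5 − 19·0 = 4.2500; (r_i+r_j)·cross = 27.5·4.2500 = 116.8750
edge 2: (19,0.5)→(18.5,14)  cross = 19·14 − 18.5·0.5 = 256.7500; (r_i+r_j)·cross = 37.5·256.7500 = 9628.1250
edge 3: (18.5,14)→(16.5,22)  cross = 18.5·22 − 16.5·14 = 176.0000; (r_i+r_j)·cross = 35·176.0000 = 6160.0000
edge 4: (16.5,22)→(14,26)  cross = 16.5·26 − 14·22 = 121.0000; (r_i+r_j)·cross = 30.5·121.0000 = 3690.5000
edge 5: (14,26)→(5,36)  cross = 14·36 − 5·26 = 374.0000; (r_i+r_j)·cross = 19·374.0000 = 7106.0000
edge 6: (5,36)→(4.5,29.5)  cross = 5·29.5 − 4.5·36 = -14.5000; (r_i+r_j)·cross = 9.5·-14.5000 = -137.7500
Σcross = 666.7500 → A = |Σcross|/2 = 333.3750 mm²
Σ(r_i+r_j)·cross = 23304.0000 → first moment M = |Σ|/6 = 3884.0000
R_c = M/A = 3884.0000/333.3750 = 11.6505 mm
θ = 161° = 2.809980 rad
V = θ·R_c·A = 2.809980·11.6505·333.3750 = 10913.963 mm³

Volume = 10913.963 mm³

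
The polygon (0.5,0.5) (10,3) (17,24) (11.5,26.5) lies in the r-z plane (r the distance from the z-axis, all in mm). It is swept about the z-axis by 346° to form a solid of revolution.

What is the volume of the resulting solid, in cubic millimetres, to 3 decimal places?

Profile (r,z), 4 vertices: (0.5,0.5) (10,3) (17,24) (11.5,26.5)
edge 0: (0.5,0.5)→(10,3)  cross = 0.5·3 − 10·0.5 = -3.5000; (r_i+r_j)·cross = 10.5·-3.5000 = -36.7500
edge 1: (10,3)→(17,24)  cross = 10·24 − 17·3 = 189.0000; (r_i+r_j)·cross = 27·189.0000 = 5103.0000
edge 2: (17,24)→(11.5,26.5)  cross = 17·26.5 − 11.5·24 = 174.5000; (r_i+r_j)·cross = 28.5·174.5000 = 4973.2500
edge 3: (11.5,26.5)→(0.5,0.5)  cross = 11.5·0.5 − 0.5·26.5 = -7.5000; (r_i+r_j)·cross = 12·-7.5000 = -90.0000
Σcross = 352.5000 → A = |Σcross|/2 = 176.2500 mm²
Σ(r_i+r_j)·cross = 9949.5000 → first moment M = |Σ|/6 = 1658.2500
R_c = M/A = 1658.2500/176.2500 = 9.4085 mm
θ = 346° = 6.038839 rad
V = θ·R_c·A = 6.038839·9.4085·176.2500 = 10013.905 mm³

Volume = 10013.905 mm³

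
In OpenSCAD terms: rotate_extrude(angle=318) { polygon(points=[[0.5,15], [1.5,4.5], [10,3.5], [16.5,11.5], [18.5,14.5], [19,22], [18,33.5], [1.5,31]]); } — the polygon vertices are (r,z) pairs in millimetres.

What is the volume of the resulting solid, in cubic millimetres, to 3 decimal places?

Volume = 23765.614 mm³

Profile (r,z), 8 vertices: (0.5,15) (1.5,4.5) (10,3.5) (16.5,11.5) (18.5,14.5) (19,22) (18,33.5) (1.5,31)
edge 0: (0.5,15)→(1.5,4.5)  cross = 0.5·4.5 − 1.5·15 = -20.2500; (r_i+r_j)·cross = 2·-20.2500 = -40.5000
edge 1: (1.5,4.5)→(10,3.5)  cross = 1.5·3.5 − 10·4.5 = -39.7500; (r_i+r_j)·cross = 11.5·-39.7500 = -457.1250
edge 2: (10,3.5)→(16.5,11.5)  cross = 10·11.5 − 16.5·3.5 = 57.2500; (r_i+r_j)·cross = 26.5·57.2500 = 1517.1250
edge 3: (16.5,11.5)→(18.5,14.5)  cross = 16.5·14.5 − 18.5·11.5 = 26.5000; (r_i+r_j)·cross = 35·26.5000 = 927.5000
edge 4: (18.5,14.5)→(19,22)  cross = 18.5·22 − 19·14.5 = 131.5000; (r_i+r_j)·cross = 37.5·131.5000 = 4931.2500
edge 5: (19,22)→(18,33.5)  cross = 19·33.5 − 18·22 = 240.5000; (r_i+r_j)·cross = 37·240.5000 = 8898.5000
edge 6: (18,33.5)→(1.5,31)  cross = 18·31 − 1.5·33.5 = 507.7500; (r_i+r_j)·cross = 19.5·507.7500 = 9901.1250
edge 7: (1.5,31)→(0.5,15)  cross = 1.5·15 − 0.5·31 = 7.0000; (r_i+r_j)·cross = 2·7.0000 = 14.0000
Σcross = 910.5000 → A = |Σcross|/2 = 455.2500 mm²
Σ(r_i+r_j)·cross = 25691.8750 → first moment M = |Σ|/6 = 4281.9792
R_c = M/A = 4281.9792/455.2500 = 9.4058 mm
θ = 318° = 5.550147 rad
V = θ·R_c·A = 5.550147·9.4058·455.2500 = 23765.614 mm³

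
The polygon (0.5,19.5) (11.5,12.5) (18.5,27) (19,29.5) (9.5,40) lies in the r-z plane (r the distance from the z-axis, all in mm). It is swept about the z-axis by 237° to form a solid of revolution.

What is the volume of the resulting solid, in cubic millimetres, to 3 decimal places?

Profile (r,z), 5 vertices: (0.5,19.5) (11.5,12.5) (18.5,27) (19,29.5) (9.5,40)
edge 0: (0.5,19.5)→(11.5,12.5)  cross = 0.5·12.5 − 11.5·19.5 = -218.0000; (r_i+r_j)·cross = 12·-218.0000 = -2616.0000
edge 1: (11.5,12.5)→(18.5,27)  cross = 11.5·27 − 18.5·12.5 = 79.2500; (r_i+r_j)·cross = 30·79.2500 = 2377.5000
edge 2: (18.5,27)→(19,29.5)  cross = 18.5·29.5 − 19·27 = 32.7500; (r_i+r_j)·cross = 37.5·32.7500 = 1228.1250
edge 3: (19,29.5)→(9.5,40)  cross = 19·40 − 9.5·29.5 = 479.7500; (r_i+r_j)·cross = 28.5·479.7500 = 13672.8750
edge 4: (9.5,40)→(0.5,19.5)  cross = 9.5·19.5 − 0.5·40 = 165.2500; (r_i+r_j)·cross = 10·165.2500 = 1652.5000
Σcross = 539.0000 → A = |Σcross|/2 = 269.5000 mm²
Σ(r_i+r_j)·cross = 16315.0000 → first moment M = |Σ|/6 = 2719.1667
R_c = M/A = 2719.1667/269.5000 = 10.0897 mm
θ = 237° = 4.136430 rad
V = θ·R_c·A = 4.136430·10.0897·269.5000 = 11247.643 mm³

Volume = 11247.643 mm³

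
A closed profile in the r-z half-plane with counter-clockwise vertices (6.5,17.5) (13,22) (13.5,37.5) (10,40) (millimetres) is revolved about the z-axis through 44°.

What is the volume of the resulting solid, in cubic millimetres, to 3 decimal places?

Profile (r,z), 4 vertices: (6.5,17.5) (13,22) (13.5,37.5) (10,40)
edge 0: (6.5,17.5)→(13,22)  cross = 6.5·22 − 13·17.5 = -84.5000; (r_i+r_j)·cross = 19.5·-84.5000 = -1647.7500
edge 1: (13,22)→(13.5,37.5)  cross = 13·37.5 − 13.5·22 = 190.5000; (r_i+r_j)·cross = 26.5·190.5000 = 5048.2500
edge 2: (13.5,37.5)→(10,40)  cross = 13.5·40 − 10·37.5 = 165.0000; (r_i+r_j)·cross = 23.5·165.0000 = 3877.5000
edge 3: (10,40)→(6.5,17.5)  cross = 10·17.5 − 6.5·40 = -85.0000; (r_i+r_j)·cross = 16.5·-85.0000 = -1402.5000
Σcross = 186.0000 → A = |Σcross|/2 = 93.0000 mm²
Σ(r_i+r_j)·cross = 5875.5000 → first moment M = |Σ|/6 = 979.2500
R_c = M/A = 979.2500/93.0000 = 10.5296 mm
θ = 44° = 0.767945 rad
V = θ·R_c·A = 0.767945·10.5296·93.0000 = 752.010 mm³

Volume = 752.010 mm³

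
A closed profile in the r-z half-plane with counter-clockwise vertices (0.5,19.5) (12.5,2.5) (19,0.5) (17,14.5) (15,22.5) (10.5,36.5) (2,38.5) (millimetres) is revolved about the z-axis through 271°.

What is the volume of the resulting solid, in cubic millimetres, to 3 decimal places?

Profile (r,z), 7 vertices: (0.5,19.5) (12.5,2.5) (19,0.5) (17,14.5) (15,22.5) (10.5,36.5) (2,38.5)
edge 0: (0.5,19.5)→(12.5,2.5)  cross = 0.5·2.5 − 12.5·19.5 = -242.5000; (r_i+r_j)·cross = 13·-242.5000 = -3152.5000
edge 1: (12.5,2.5)→(19,0.5)  cross = 12.5·0.5 − 19·2.5 = -41.2500; (r_i+r_j)·cross = 31.5·-41.2500 = -1299.3750
edge 2: (19,0.5)→(17,14.5)  cross = 19·14.5 − 17·0.5 = 267.0000; (r_i+r_j)·cross = 36·267.0000 = 9612.0000
edge 3: (17,14.5)→(15,22.5)  cross = 17·22.5 − 15·14.5 = 165.0000; (r_i+r_j)·cross = 32·165.0000 = 5280.0000
edge 4: (15,22.5)→(10.5,36.5)  cross = 15·36.5 − 10.5·22.5 = 311.2500; (r_i+r_j)·cross = 25.5·311.2500 = 7936.8750
edge 5: (10.5,36.5)→(2,38.5)  cross = 10.5·38.5 − 2·36.5 = 331.2500; (r_i+r_j)·cross = 12.5·331.2500 = 4140.6250
edge 6: (2,38.5)→(0.5,19.5)  cross = 2·19.5 − 0.5·38.5 = 19.7500; (r_i+r_j)·cross = 2.5·19.7500 = 49.3750
Σcross = 810.5000 → A = |Σcross|/2 = 405.2500 mm²
Σ(r_i+r_j)·cross = 22567.0000 → first moment M = |Σ|/6 = 3761.1667
R_c = M/A = 3761.1667/405.2500 = 9.2811 mm
θ = 271° = 4.729842 rad
V = θ·R_c·A = 4.729842·9.2811·405.2500 = 17789.725 mm³

Volume = 17789.725 mm³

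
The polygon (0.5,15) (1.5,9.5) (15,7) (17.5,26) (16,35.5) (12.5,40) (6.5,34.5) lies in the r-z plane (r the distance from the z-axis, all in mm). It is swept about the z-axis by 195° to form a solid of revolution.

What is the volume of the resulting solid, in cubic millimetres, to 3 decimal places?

Profile (r,z), 7 vertices: (0.5,15) (1.5,9.5) (15,7) (17.5,26) (16,35.5) (12.5,40) (6.5,34.5)
edge 0: (0.5,15)→(1.5,9.5)  cross = 0.5·9.5 − 1.5·15 = -17.7500; (r_i+r_j)·cross = 2·-17.7500 = -35.5000
edge 1: (1.5,9.5)→(15,7)  cross = 1.5·7 − 15·9.5 = -132.0000; (r_i+r_j)·cross = 16.5·-132.0000 = -2178.0000
edge 2: (15,7)→(17.5,26)  cross = 15·26 − 17.5·7 = 267.5000; (r_i+r_j)·cross = 32.5·267.5000 = 8693.7500
edge 3: (17.5,26)→(16,35.5)  cross = 17.5·35.5 − 16·26 = 205.2500; (r_i+r_j)·cross = 33.5·205.2500 = 6875.8750
edge 4: (16,35.5)→(12.5,40)  cross = 16·40 − 12.5·35.5 = 196.2500; (r_i+r_j)·cross = 28.5·196.2500 = 5593.1250
edge 5: (12.5,40)→(6.5,34.5)  cross = 12.5·34.5 − 6.5·40 = 171.2500; (r_i+r_j)·cross = 19·171.2500 = 3253.7500
edge 6: (6.5,34.5)→(0.5,15)  cross = 6.5·15 − 0.5·34.5 = 80.2500; (r_i+r_j)·cross = 7·80.2500 = 561.7500
Σcross = 770.7500 → A = |Σcross|/2 = 385.3750 mm²
Σ(r_i+r_j)·cross = 22764.7500 → first moment M = |Σ|/6 = 3794.1250
R_c = M/A = 3794.1250/385.3750 = 9.8453 mm
θ = 195° = 3.403392 rad
V = θ·R_c·A = 3.403392·9.8453·385.3750 = 12912.895 mm³

Volume = 12912.895 mm³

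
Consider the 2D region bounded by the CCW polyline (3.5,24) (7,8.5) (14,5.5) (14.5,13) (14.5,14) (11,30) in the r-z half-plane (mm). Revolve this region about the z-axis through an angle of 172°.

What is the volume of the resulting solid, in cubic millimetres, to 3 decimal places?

Profile (r,z), 6 vertices: (3.5,24) (7,8.5) (14,5.5) (14.5,13) (14.5,14) (11,30)
edge 0: (3.5,24)→(7,8.5)  cross = 3.5·8.5 − 7·24 = -138.2500; (r_i+r_j)·cross = 10.5·-138.2500 = -1451.6250
edge 1: (7,8.5)→(14,5.5)  cross = 7·5.5 − 14·8.5 = -80.5000; (r_i+r_j)·cross = 21·-80.5000 = -1690.5000
edge 2: (14,5.5)→(14.5,13)  cross = 14·13 − 14.5·5.5 = 102.2500; (r_i+r_j)·cross = 28.5·102.2500 = 2914.1250
edge 3: (14.5,13)→(14.5,14)  cross = 14.5·14 − 14.5·13 = 14.5000; (r_i+r_j)·cross = 29·14.5000 = 420.5000
edge 4: (14.5,14)→(11,30)  cross = 14.5·30 − 11·14 = 281.0000; (r_i+r_j)·cross = 25.5·281.0000 = 7165.5000
edge 5: (11,30)→(3.5,24)  cross = 11·24 − 3.5·30 = 159.0000; (r_i+r_j)·cross = 14.5·159.0000 = 2305.5000
Σcross = 338.0000 → A = |Σcross|/2 = 169.0000 mm²
Σ(r_i+r_j)·cross = 9663.5000 → first moment M = |Σ|/6 = 1610.5833
R_c = M/A = 1610.5833/169.0000 = 9.5301 mm
θ = 172° = 3.001966 rad
V = θ·R_c·A = 3.001966·9.5301·169.0000 = 4834.917 mm³

Volume = 4834.917 mm³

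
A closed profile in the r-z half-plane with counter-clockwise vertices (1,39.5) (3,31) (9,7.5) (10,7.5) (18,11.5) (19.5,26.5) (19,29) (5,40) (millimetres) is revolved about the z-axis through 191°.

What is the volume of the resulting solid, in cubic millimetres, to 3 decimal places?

Volume = 13022.973 mm³

Profile (r,z), 8 vertices: (1,39.5) (3,31) (9,7.5) (10,7.5) (18,11.5) (19.5,26.5) (19,29) (5,40)
edge 0: (1,39.5)→(3,31)  cross = 1·31 − 3·39.5 = -87.5000; (r_i+r_j)·cross = 4·-87.5000 = -350.0000
edge 1: (3,31)→(9,7.5)  cross = 3·7.5 − 9·31 = -256.5000; (r_i+r_j)·cross = 12·-256.5000 = -3078.0000
edge 2: (9,7.5)→(10,7.5)  cross = 9·7.5 − 10·7.5 = -7.5000; (r_i+r_j)·cross = 19·-7.5000 = -142.5000
edge 3: (10,7.5)→(18,11.5)  cross = 10·11.5 − 18·7.5 = -20.0000; (r_i+r_j)·cross = 28·-20.0000 = -560.0000
edge 4: (18,11.5)→(19.5,26.5)  cross = 18·26.5 − 19.5·11.5 = 252.7500; (r_i+r_j)·cross = 37.5·252.7500 = 9478.1250
edge 5: (19.5,26.5)→(19,29)  cross = 19.5·29 − 19·26.5 = 62.0000; (r_i+r_j)·cross = 38.5·62.0000 = 2387.0000
edge 6: (19,29)→(5,40)  cross = 19·40 − 5·29 = 615.0000; (r_i+r_j)·cross = 24·615.0000 = 14760.0000
edge 7: (5,40)→(1,39.5)  cross = 5·39.5 − 1·40 = 157.5000; (r_i+r_j)·cross = 6·157.5000 = 945.0000
Σcross = 715.7500 → A = |Σcross|/2 = 357.8750 mm²
Σ(r_i+r_j)·cross = 23439.6250 → first moment M = |Σ|/6 = 3906.6042
R_c = M/A = 3906.6042/357.8750 = 10.9161 mm
θ = 191° = 3.333579 rad
V = θ·R_c·A = 3.333579·10.9161·357.8750 = 13022.973 mm³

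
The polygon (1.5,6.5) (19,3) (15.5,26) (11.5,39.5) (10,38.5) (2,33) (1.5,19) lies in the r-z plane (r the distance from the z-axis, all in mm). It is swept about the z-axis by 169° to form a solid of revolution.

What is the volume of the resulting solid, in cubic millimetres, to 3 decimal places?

Profile (r,z), 7 vertices: (1.5,6.5) (19,3) (15.5,26) (11.5,39.5) (10,38.5) (2,33) (1.5,19)
edge 0: (1.5,6.5)→(19,3)  cross = 1.5·3 − 19·6.5 = -119.0000; (r_i+r_j)·cross = 20.5·-119.0000 = -2439.5000
edge 1: (19,3)→(15.5,26)  cross = 19·26 − 15.5·3 = 447.5000; (r_i+r_j)·cross = 34.5·447.5000 = 15438.7500
edge 2: (15.5,26)→(11.5,39.5)  cross = 15.5·39.5 − 11.5·26 = 313.2500; (r_i+r_j)·cross = 27·313.2500 = 8457.7500
edge 3: (11.5,39.5)→(10,38.5)  cross = 11.5·38.5 − 10·39.5 = 47.7500; (r_i+r_j)·cross = 21.5·47.7500 = 1026.6250
edge 4: (10,38.5)→(2,33)  cross = 10·33 − 2·38.5 = 253.0000; (r_i+r_j)·cross = 12·253.0000 = 3036.0000
edge 5: (2,33)→(1.5,19)  cross = 2·19 − 1.5·33 = -11.5000; (r_i+r_j)·cross = 3.5·-11.5000 = -40.2500
edge 6: (1.5,19)→(1.5,6.5)  cross = 1.5·6.5 − 1.5·19 = -18.7500; (r_i+r_j)·cross = 3·-18.7500 = -56.2500
Σcross = 912.2500 → A = |Σcross|/2 = 456.1250 mm²
Σ(r_i+r_j)·cross = 25423.1250 → first moment M = |Σ|/6 = 4237.1875
R_c = M/A = 4237.1875/456.1250 = 9.2895 mm
θ = 169° = 2.949606 rad
V = θ·R_c·A = 2.949606·9.2895·456.1250 = 12498.036 mm³

Volume = 12498.036 mm³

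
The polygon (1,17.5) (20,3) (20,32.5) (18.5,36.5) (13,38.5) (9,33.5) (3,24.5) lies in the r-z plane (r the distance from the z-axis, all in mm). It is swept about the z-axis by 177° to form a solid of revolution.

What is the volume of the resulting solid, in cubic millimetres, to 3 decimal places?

Profile (r,z), 7 vertices: (1,17.5) (20,3) (20,32.5) (18.5,36.5) (13,38.5) (9,33.5) (3,24.5)
edge 0: (1,17.5)→(20,3)  cross = 1·3 − 20·17.5 = -347.0000; (r_i+r_j)·cross = 21·-347.0000 = -7287.0000
edge 1: (20,3)→(20,32.5)  cross = 20·32.5 − 20·3 = 590.0000; (r_i+r_j)·cross = 40·590.0000 = 23600.0000
edge 2: (20,32.5)→(18.5,36.5)  cross = 20·36.5 − 18.5·32.5 = 128.7500; (r_i+r_j)·cross = 38.5·128.7500 = 4956.8750
edge 3: (18.5,36.5)→(13,38.5)  cross = 18.5·38.5 − 13·36.5 = 237.7500; (r_i+r_j)·cross = 31.5·237.7500 = 7489.1250
edge 4: (13,38.5)→(9,33.5)  cross = 13·33.5 − 9·38.5 = 89.0000; (r_i+r_j)·cross = 22·89.0000 = 1958.0000
edge 5: (9,33.5)→(3,24.5)  cross = 9·24.5 − 3·33.5 = 120.0000; (r_i+r_j)·cross = 12·120.0000 = 1440.0000
edge 6: (3,24.5)→(1,17.5)  cross = 3·17.5 − 1·24.5 = 28.0000; (r_i+r_j)·cross = 4·28.0000 = 112.0000
Σcross = 846.5000 → A = |Σcross|/2 = 423.2500 mm²
Σ(r_i+r_j)·cross = 32269.0000 → first moment M = |Σ|/6 = 5378.1667
R_c = M/A = 5378.1667/423.2500 = 12.7068 mm
θ = 177° = 3.089233 rad
V = θ·R_c·A = 3.089233·12.7068·423.2500 = 16614.409 mm³

Volume = 16614.409 mm³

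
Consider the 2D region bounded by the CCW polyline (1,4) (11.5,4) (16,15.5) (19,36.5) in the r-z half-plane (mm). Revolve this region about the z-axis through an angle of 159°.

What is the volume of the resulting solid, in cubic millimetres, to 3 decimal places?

Profile (r,z), 4 vertices: (1,4) (11.5,4) (16,15.5) (19,36.5)
edge 0: (1,4)→(11.5,4)  cross = 1·4 − 11.5·4 = -42.0000; (r_i+r_j)·cross = 12.5·-42.0000 = -525.0000
edge 1: (11.5,4)→(16,15.5)  cross = 11.5·15.5 − 16·4 = 114.2500; (r_i+r_j)·cross = 27.5·114.2500 = 3141.8750
edge 2: (16,15.5)→(19,36.5)  cross = 16·36.5 − 19·15.5 = 289.5000; (r_i+r_j)·cross = 35·289.5000 = 10132.5000
edge 3: (19,36.5)→(1,4)  cross = 19·4 − 1·36.5 = 39.5000; (r_i+r_j)·cross = 20·39.5000 = 790.0000
Σcross = 401.2500 → A = |Σcross|/2 = 200.6250 mm²
Σ(r_i+r_j)·cross = 13539.3750 → first moment M = |Σ|/6 = 2256.5625
R_c = M/A = 2256.5625/200.6250 = 11.2477 mm
θ = 159° = 2.775074 rad
V = θ·R_c·A = 2.775074·11.2477·200.6250 = 6262.127 mm³

Volume = 6262.127 mm³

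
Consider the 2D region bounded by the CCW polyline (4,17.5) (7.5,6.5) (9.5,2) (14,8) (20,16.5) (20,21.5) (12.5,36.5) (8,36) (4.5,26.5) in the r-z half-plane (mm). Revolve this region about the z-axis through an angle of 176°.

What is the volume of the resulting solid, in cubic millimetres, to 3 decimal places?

Volume = 12368.968 mm³

Profile (r,z), 9 vertices: (4,17.5) (7.5,6.5) (9.5,2) (14,8) (20,16.5) (20,21.5) (12.5,36.5) (8,36) (4.5,26.5)
edge 0: (4,17.5)→(7.5,6.5)  cross = 4·6.5 − 7.5·17.5 = -105.2500; (r_i+r_j)·cross = 11.5·-105.2500 = -1210.3750
edge 1: (7.5,6.5)→(9.5,2)  cross = 7.5·2 − 9.5·6.5 = -46.7500; (r_i+r_j)·cross = 17·-46.7500 = -794.7500
edge 2: (9.5,2)→(14,8)  cross = 9.5·8 − 14·2 = 48.0000; (r_i+r_j)·cross = 23.5·48.0000 = 1128.0000
edge 3: (14,8)→(20,16.5)  cross = 14·16.5 − 20·8 = 71.0000; (r_i+r_j)·cross = 34·71.0000 = 2414.0000
edge 4: (20,16.5)→(20,21.5)  cross = 20·21.5 − 20·16.5 = 100.0000; (r_i+r_j)·cross = 40·100.0000 = 4000.0000
edge 5: (20,21.5)→(12.5,36.5)  cross = 20·36.5 − 12.5·21.5 = 461.2500; (r_i+r_j)·cross = 32.5·461.2500 = 14990.6250
edge 6: (12.5,36.5)→(8,36)  cross = 12.5·36 − 8·36.5 = 158.0000; (r_i+r_j)·cross = 20.5·158.0000 = 3239.0000
edge 7: (8,36)→(4.5,26.5)  cross = 8·26.5 − 4.5·36 = 50.0000; (r_i+r_j)·cross = 12.5·50.0000 = 625.0000
edge 8: (4.5,26.5)→(4,17.5)  cross = 4.5·17.5 − 4·26.5 = -27.2500; (r_i+r_j)·cross = 8.5·-27.2500 = -231.6250
Σcross = 709.0000 → A = |Σcross|/2 = 354.5000 mm²
Σ(r_i+r_j)·cross = 24159.8750 → first moment M = |Σ|/6 = 4026.6458
R_c = M/A = 4026.6458/354.5000 = 11.3587 mm
θ = 176° = 3.071779 rad
V = θ·R_c·A = 3.071779·11.3587·354.5000 = 12368.968 mm³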